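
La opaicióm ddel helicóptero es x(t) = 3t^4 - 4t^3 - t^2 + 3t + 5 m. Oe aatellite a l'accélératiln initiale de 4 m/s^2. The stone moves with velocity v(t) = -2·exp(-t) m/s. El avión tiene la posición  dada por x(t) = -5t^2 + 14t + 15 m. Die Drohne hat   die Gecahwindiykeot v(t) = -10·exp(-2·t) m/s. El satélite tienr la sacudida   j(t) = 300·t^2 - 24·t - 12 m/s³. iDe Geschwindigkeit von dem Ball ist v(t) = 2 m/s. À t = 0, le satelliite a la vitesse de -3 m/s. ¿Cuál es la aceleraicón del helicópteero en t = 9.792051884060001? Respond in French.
Nous devons dériver notre équation de la position x(t) = 3·t^4 - 4·t^3 - t^2 + 3·t + 5 2 fois. La dérivée de la position donne la vitesse: v(t) = 12·t^3 - 12·t^2 - 2·t + 3. La dérivée de la vitesse donne l'accélération: a(t) = 36·t^2 - 24·t - 2. De l'équation de l'accélération a(t) = 36·t^2 - 24·t - 2, nous substituons t = 9.792051884060001 pour obtenir a = 3214.82483838699.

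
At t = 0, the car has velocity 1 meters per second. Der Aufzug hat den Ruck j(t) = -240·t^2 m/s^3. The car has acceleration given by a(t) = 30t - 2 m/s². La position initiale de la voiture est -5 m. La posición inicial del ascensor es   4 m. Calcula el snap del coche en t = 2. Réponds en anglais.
To solve this, we need to take 2 derivatives of our acceleration equation a(t) = 30·t - 2. The derivative of acceleration gives jerk: j(t) = 30. Differentiating jerk, we get snap: s(t) = 0. We have snap s(t) = 0. Substituting t = 2: s(2) = 0.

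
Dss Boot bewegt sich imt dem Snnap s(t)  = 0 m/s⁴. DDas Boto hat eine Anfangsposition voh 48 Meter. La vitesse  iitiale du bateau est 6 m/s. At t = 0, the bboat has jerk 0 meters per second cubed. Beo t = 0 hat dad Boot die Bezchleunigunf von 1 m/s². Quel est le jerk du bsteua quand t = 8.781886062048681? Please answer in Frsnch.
Pour résoudre ceci, nous devons prendre 1 intégrale de notre équation du snap s(t) = 0. En prenant ∫s(t)dt et en appliquant j(0) = 0, nous trouvons j(t) = 0. En utilisant j(t) = 0 et en substituant t = 8.781886062048681, nous trouvons j = 0.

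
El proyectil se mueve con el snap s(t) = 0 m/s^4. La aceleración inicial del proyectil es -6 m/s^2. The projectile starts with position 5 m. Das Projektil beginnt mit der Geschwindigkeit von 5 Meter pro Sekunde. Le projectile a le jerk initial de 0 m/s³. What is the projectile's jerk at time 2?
To find the answer, we compute 1 integral of s(t) = 0. The integral of snap, with j(0) = 0, gives jerk: j(t) = 0. Using j(t) = 0 and substituting t = 2, we find j = 0.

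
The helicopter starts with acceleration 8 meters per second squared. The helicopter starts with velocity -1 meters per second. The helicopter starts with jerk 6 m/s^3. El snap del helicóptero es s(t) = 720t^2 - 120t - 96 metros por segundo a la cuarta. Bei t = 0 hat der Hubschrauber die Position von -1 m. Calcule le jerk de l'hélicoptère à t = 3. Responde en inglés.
To solve this, we need to take 1 integral of our snap equation s(t) = 720·t^2 - 120·t - 96. The antiderivative of snap, with j(0) = 6, gives jerk: j(t) = 240·t^3 - 60·t^2 - 96·t + 6. Using j(t) = 240·t^3 - 60·t^2 - 96·t + 6 and substituting t = 3, we find j = 5658.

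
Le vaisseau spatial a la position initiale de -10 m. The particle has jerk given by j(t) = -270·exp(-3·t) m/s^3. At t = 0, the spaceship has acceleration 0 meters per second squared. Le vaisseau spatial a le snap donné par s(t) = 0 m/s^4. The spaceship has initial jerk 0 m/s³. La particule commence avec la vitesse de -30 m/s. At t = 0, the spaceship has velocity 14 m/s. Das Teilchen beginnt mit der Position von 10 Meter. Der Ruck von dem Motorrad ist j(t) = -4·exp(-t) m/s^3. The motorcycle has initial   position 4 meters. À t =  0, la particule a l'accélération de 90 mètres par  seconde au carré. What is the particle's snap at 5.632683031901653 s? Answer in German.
Um dies zu lösen, müssen wir 1 Ableitung unserer Gleichung für den Ruck j(t) = -270·exp(-3·t) nehmen. Mit d/dt von j(t) finden wir s(t) = 810·exp(-3·t). Mit s(t) = 810·exp(-3·t) und Einsetzen von t = 5.632683031901653, finden wir s = 0.0000371326155938102.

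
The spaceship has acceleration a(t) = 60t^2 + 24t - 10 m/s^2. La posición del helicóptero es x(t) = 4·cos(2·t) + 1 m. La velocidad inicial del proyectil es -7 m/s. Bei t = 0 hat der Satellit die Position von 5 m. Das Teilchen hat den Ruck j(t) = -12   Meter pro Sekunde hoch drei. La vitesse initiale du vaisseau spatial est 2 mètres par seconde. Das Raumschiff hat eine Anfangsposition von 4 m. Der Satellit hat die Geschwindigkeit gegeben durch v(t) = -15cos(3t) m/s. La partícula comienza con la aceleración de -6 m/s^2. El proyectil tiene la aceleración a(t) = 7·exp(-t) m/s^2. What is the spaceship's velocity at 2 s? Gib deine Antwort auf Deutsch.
Wir müssen unsere Gleichung für die Beschleunigung a(t) = 60·t^2 + 24·t - 10 1-mal integrieren. Durch Integration von der Beschleunigung und Verwendung der Anfangsbedingung v(0) = 2, erhalten wir v(t) = 20·t^3 + 12·t^2 - 10·t + 2. Mit v(t) = 20·t^3 + 12·t^2 - 10·t + 2 und Einsetzen von t = 2, finden wir v = 190.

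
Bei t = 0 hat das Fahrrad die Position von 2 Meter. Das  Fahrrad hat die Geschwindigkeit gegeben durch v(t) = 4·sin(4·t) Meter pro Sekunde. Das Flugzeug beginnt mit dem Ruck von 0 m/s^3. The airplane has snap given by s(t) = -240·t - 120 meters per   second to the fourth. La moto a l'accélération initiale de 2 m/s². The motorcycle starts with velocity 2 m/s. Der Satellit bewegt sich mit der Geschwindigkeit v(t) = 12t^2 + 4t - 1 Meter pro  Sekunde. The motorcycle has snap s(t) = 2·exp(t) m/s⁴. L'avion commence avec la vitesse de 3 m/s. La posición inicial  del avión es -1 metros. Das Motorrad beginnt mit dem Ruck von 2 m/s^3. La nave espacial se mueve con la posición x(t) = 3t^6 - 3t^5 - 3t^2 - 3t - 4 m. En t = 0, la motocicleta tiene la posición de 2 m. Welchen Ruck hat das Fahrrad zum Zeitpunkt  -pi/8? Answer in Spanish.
Para resolver esto, necesitamos tomar 2 derivadas de nuestra ecuación de la velocidad v(t) = 4·sin(4·t). La derivada de la velocidad da la aceleración: a(t) = 16·cos(4·t). Derivando la aceleración, obtenemos la sacudida: j(t) = -64·sin(4·t). Tenemos la sacudida j(t) = -64·sin(4·t). Sustituyendo t = -pi/8: j(-pi/8) = 64.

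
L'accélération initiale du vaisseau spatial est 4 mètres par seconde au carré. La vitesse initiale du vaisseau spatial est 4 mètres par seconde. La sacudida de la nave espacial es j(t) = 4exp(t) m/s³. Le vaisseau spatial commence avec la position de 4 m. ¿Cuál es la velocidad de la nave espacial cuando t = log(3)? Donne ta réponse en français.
Nous devons trouver la primitive de notre équation du jerk j(t) = 4·exp(t) 2 fois. L'intégrale du jerk, avec a(0) = 4, donne l'accélération: a(t) = 4·exp(t). En intégrant l'accélération et en utilisant la condition initiale v(0) = 4, nous obtenons v(t) = 4·exp(t). Nous avons la vitesse v(t) = 4·exp(t). En substituant t = log(3): v(log(3)) = 12.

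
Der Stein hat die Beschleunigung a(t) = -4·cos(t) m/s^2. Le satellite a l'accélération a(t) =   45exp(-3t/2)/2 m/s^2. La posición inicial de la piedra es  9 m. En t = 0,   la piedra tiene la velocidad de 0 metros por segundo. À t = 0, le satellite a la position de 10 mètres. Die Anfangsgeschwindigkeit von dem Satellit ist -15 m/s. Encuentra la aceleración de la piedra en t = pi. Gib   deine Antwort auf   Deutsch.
Mit a(t) = -4·cos(t) und Einsetzen von t = pi, finden wir a = 4.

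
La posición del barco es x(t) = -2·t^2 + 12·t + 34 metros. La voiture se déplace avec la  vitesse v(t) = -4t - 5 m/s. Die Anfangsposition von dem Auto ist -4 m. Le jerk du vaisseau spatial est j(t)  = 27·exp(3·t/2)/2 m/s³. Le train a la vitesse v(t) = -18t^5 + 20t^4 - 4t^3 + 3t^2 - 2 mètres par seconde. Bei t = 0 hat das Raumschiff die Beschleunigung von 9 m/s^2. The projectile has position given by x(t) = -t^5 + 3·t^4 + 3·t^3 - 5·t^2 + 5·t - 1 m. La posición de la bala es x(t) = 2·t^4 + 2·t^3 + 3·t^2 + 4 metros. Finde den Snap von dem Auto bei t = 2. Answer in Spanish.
Debemos derivar nuestra ecuación de la velocidad v(t) = -4·t - 5 3 veces. Tomando d/dt de v(t), encontramos a(t) = -4. Derivando la aceleración, obtenemos la sacudida: j(t) = 0. La derivada de la sacudida da el snap: s(t) = 0. Tenemos el snap s(t) = 0. Sustituyendo t = 2: s(2) = 0.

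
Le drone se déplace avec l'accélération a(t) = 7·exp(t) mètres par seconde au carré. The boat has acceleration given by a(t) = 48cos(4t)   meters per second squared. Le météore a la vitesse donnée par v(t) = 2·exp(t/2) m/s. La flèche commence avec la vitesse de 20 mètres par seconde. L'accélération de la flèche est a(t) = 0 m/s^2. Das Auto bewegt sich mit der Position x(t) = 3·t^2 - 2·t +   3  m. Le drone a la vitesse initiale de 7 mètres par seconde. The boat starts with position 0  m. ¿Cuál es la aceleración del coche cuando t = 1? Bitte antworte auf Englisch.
To solve this, we need to take 2 derivatives of our position equation x(t) = 3·t^2 - 2·t + 3. Taking d/dt of x(t), we find v(t) = 6·t - 2. The derivative of velocity gives acceleration: a(t) = 6. From the given acceleration equation a(t) = 6, we substitute t = 1 to get a = 6.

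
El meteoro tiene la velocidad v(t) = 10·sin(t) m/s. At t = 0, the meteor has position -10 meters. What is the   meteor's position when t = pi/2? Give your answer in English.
We need to integrate our velocity equation v(t) = 10·sin(t) 1 time. The integral of velocity is position. Using x(0) = -10, we get x(t) = -10·cos(t). From the given position equation x(t) = -10·cos(t), we substitute t = pi/2 to get x = 0.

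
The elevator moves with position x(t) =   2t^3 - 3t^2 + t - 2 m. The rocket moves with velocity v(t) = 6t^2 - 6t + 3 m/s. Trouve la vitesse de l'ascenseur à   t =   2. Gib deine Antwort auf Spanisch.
Partiendo de la posición x(t) = 2·t^3 - 3·t^2 + t - 2, tomamos 1 derivada. Tomando d/dt de x(t), encontramos v(t) = 6·t^2 - 6·t + 1. Usando v(t) = 6·t^2 - 6·t + 1 y sustituyendo t = 2, encontramos v = 13.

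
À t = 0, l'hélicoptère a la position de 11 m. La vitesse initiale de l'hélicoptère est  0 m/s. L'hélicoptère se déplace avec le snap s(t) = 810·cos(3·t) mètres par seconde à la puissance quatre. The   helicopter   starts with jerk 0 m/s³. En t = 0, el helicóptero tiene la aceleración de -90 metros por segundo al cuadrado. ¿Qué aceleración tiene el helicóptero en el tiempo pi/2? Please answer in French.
En partant du snap s(t) = 810·cos(3·t), nous prenons 2 intégrales. En prenant ∫s(t)dt et en appliquant j(0) = 0, nous trouvons j(t) = 270·sin(3·t). La primitive du jerk est l'accélération. En utilisant a(0) = -90, nous obtenons a(t) = -90·cos(3·t). De l'équation de l'accélération a(t) = -90·cos(3·t), nous substituons t = pi/2 pour obtenir a = 0.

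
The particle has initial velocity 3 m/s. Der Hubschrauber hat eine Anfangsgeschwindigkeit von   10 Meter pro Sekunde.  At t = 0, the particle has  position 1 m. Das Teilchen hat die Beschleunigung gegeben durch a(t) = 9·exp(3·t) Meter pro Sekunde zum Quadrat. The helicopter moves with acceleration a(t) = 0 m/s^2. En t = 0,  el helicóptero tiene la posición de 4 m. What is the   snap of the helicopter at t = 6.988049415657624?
Starting from acceleration a(t) = 0, we take 2 derivatives. The derivative of acceleration gives jerk: j(t) = 0. Taking d/dt of j(t), we find s(t) = 0. We have snap s(t) = 0. Substituting t = 6.988049415657624: s(6.988049415657624) = 0.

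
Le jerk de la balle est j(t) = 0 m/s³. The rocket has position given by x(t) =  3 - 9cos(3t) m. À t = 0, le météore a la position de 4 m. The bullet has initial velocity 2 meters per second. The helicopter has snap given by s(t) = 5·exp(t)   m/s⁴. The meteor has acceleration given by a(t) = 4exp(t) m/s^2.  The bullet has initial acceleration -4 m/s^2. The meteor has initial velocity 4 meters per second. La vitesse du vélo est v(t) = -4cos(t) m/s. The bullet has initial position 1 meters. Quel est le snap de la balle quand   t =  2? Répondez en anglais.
We must differentiate our jerk equation j(t) = 0 1 time. Differentiating jerk, we get snap: s(t) = 0. From the given snap equation s(t) = 0, we substitute t = 2 to get s = 0.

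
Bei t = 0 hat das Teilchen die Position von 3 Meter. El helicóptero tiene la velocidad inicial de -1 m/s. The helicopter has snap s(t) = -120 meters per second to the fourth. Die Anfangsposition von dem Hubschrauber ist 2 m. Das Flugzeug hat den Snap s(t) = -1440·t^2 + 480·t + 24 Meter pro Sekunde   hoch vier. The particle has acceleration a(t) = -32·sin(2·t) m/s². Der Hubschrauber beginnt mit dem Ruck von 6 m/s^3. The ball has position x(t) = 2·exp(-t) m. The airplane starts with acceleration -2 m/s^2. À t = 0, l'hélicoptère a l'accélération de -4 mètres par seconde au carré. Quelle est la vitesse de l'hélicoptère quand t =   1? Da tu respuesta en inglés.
We need to integrate our snap equation s(t) = -120 3 times. Integrating snap and using the initial condition j(0) = 6, we get j(t) = 6 - 120·t. Integrating jerk and using the initial condition a(0) = -4, we get a(t) = -60·t^2 + 6·t - 4. The integral of acceleration is velocity. Using v(0) = -1, we get v(t) = -20·t^3 + 3·t^2 - 4·t - 1. From the given velocity equation v(t) = -20·t^3 + 3·t^2 - 4·t - 1, we substitute t = 1 to get v = -22.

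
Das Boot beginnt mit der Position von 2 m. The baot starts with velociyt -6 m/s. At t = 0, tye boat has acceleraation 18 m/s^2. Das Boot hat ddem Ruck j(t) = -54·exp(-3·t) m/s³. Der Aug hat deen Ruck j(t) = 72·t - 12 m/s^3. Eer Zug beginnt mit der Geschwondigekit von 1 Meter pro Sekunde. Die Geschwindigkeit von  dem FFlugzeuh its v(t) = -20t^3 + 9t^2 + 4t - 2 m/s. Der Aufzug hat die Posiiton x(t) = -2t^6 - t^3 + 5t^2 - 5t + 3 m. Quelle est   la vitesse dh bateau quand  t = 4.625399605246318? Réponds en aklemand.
Wir müssen das Integral unserer Gleichung für den Ruck j(t) = -54·exp(-3·t) 2-mal finden. Die Stammfunktion von dem Ruck ist die Beschleunigung. Mit a(0) = 18 erhalten wir a(t) = 18·exp(-3·t). Durch Integration von der Beschleunigung und Verwendung der Anfangsbedingung v(0) = -6, erhalten wir v(t) = -6·exp(-3·t). Mit v(t) = -6·exp(-3·t) und Einsetzen von t = 4.625399605246318, finden wir v = -0.00000564669947896366.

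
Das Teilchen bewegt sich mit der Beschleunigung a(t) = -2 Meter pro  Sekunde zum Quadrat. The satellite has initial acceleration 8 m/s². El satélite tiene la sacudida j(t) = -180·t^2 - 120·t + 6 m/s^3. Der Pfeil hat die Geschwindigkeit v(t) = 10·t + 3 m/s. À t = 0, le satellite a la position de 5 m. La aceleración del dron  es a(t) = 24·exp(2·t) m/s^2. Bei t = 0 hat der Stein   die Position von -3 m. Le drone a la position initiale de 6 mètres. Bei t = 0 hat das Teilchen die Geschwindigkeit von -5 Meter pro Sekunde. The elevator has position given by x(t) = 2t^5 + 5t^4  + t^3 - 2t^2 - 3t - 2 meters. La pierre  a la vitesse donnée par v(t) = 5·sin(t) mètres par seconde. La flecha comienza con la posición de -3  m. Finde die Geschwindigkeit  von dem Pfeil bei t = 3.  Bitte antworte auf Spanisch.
De la ecuación de la velocidad v(t) = 10·t + 3, sustituimos t = 3 para obtener v = 33.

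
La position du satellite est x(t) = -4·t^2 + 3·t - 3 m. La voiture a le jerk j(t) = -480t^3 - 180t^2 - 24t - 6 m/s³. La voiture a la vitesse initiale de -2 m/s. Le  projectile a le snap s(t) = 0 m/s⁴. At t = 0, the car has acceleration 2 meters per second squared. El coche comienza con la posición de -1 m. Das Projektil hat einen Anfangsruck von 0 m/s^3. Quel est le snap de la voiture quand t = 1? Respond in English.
To solve this, we need to take 1 derivative of our jerk equation j(t) = -480·t^3 - 180·t^2 - 24·t - 6. Taking d/dt of j(t), we find s(t) = -1440·t^2 - 360·t - 24. Using s(t) = -1440·t^2 - 360·t - 24 and substituting t = 1, we find s = -1824.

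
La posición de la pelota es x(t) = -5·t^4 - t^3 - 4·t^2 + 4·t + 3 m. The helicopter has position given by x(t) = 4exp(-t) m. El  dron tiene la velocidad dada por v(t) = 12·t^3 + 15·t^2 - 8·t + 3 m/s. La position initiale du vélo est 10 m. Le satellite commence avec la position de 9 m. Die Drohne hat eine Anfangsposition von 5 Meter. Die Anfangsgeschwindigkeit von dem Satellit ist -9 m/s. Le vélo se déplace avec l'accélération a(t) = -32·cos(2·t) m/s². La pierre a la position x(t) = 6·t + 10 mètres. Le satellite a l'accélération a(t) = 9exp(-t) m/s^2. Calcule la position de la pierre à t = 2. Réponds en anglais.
From the given position equation x(t) = 6·t + 10, we substitute t = 2 to get x = 22.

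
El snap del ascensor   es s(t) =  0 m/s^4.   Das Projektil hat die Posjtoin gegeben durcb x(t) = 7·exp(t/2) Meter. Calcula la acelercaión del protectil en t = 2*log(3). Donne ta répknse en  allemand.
Ausgehend von der Position x(t) = 7·exp(t/2), nehmen wir 2 Ableitungen. Durch Ableiten von der Position erhalten wir die Geschwindigkeit: v(t) = 7·exp(t/2)/2. Die Ableitung von der Geschwindigkeit ergibt die Beschleunigung: a(t) = 7·exp(t/2)/4. Wir haben die Beschleunigung a(t) = 7·exp(t/2)/4. Durch Einsetzen von t = 2*log(3): a(2*log(3)) = 21/4.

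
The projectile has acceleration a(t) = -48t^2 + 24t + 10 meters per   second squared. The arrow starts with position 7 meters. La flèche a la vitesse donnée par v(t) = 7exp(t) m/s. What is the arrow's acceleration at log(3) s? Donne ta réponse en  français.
Pour résoudre ceci, nous devons prendre 1 dérivée de notre équation de la vitesse v(t) = 7·exp(t). En prenant d/dt de v(t), nous trouvons a(t) = 7·exp(t). De l'équation de l'accélération a(t) = 7·exp(t), nous substituons t = log(3) pour obtenir a = 21.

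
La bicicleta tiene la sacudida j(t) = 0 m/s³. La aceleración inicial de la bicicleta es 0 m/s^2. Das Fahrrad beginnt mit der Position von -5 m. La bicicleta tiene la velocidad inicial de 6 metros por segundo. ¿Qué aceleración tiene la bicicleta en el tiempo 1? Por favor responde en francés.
Nous devons trouver l'intégrale de notre équation du jerk j(t) = 0 1 fois. La primitive du jerk, avec a(0) = 0, donne l'accélération: a(t) = 0. Nous avons l'accélération a(t) = 0. En substituant t = 1: a(1) = 0.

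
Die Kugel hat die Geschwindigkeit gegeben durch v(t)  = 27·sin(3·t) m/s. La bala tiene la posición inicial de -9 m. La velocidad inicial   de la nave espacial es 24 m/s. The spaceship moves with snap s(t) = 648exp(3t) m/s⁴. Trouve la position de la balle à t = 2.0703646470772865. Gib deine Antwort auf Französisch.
Nous devons intégrer notre équation de la vitesse v(t) = 27·sin(3·t) 1 fois. L'intégrale de la vitesse est la position. En utilisant x(0) = -9, nous obtenons x(t) = -9·cos(3·t). En utilisant x(t) = -9·cos(3·t) et en substituant t = 2.0703646470772865, nous trouvons x = -8.97662288449318.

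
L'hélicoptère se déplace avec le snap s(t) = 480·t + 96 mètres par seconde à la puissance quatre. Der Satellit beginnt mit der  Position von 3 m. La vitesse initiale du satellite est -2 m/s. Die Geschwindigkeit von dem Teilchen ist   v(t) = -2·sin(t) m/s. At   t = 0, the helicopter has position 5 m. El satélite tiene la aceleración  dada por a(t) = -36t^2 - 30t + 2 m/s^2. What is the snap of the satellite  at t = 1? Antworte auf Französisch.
Pour résoudre ceci, nous devons prendre 2 dérivées de notre équation de l'accélération a(t) = -36·t^2 - 30·t + 2. En dérivant l'accélération, nous obtenons le jerk: j(t) = -72·t - 30. En prenant d/dt de j(t), nous trouvons s(t) = -72. En utilisant s(t) = -72 et en substituant t = 1, nous trouvons s = -72.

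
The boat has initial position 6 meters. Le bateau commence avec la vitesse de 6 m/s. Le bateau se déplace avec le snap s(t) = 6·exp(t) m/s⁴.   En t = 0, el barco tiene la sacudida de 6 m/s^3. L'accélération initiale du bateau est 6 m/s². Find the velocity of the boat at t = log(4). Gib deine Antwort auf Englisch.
To solve this, we need to take 3 integrals of our snap equation s(t) = 6·exp(t). Integrating snap and using the initial condition j(0) = 6, we get j(t) = 6·exp(t). Taking ∫j(t)dt and applying a(0) = 6, we find a(t) = 6·exp(t). The antiderivative of acceleration, with v(0) = 6, gives velocity: v(t) = 6·exp(t). Using v(t) = 6·exp(t) and substituting t = log(4), we find v = 24.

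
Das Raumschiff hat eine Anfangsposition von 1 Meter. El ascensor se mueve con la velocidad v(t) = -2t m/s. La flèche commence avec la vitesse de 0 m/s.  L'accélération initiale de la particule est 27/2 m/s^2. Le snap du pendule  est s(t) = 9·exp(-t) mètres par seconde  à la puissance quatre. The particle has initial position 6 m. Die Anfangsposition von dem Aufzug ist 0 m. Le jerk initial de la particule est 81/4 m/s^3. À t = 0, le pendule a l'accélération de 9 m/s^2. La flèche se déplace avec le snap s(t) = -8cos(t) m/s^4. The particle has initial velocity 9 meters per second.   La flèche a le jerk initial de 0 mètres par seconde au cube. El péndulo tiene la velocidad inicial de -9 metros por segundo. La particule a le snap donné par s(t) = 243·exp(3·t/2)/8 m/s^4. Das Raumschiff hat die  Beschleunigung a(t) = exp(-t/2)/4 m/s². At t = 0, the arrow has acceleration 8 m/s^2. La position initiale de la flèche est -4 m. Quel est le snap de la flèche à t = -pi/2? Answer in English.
From the given snap equation s(t) = -8·cos(t), we substitute t = -pi/2 to get s = 0.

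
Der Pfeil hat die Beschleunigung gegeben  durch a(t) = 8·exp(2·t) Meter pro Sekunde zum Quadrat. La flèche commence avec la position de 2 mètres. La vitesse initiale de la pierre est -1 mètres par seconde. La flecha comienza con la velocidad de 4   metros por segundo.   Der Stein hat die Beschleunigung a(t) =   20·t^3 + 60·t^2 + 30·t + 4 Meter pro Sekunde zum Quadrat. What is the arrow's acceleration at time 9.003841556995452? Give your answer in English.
We have acceleration a(t) = 8·exp(2·t). Substituting t = 9.003841556995452: a(9.003841556995452) = 529331080.795853.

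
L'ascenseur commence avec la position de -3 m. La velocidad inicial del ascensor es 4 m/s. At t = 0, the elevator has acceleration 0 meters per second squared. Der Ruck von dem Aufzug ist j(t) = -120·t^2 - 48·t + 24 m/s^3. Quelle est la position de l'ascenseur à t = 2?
En partant du jerk j(t) = -120·t^2 - 48·t + 24, nous prenons 3 intégrales. En intégrant le jerk et en utilisant la condition initiale a(0) = 0, nous obtenons a(t) = 8·t·(-5·t^2 - 3·t + 3). La primitive de l'accélération, avec v(0) = 4, donne la vitesse: v(t) = -10·t^4 - 8·t^3 + 12·t^2 + 4. En intégrant la vitesse et en utilisant la condition initiale x(0) = -3, nous obtenons x(t) = -2·t^5 - 2·t^4 + 4·t^3 + 4·t - 3. De l'équation de la position x(t) = -2·t^5 - 2·t^4 + 4·t^3 + 4·t - 3, nous substituons t = 2 pour obtenir x = -59.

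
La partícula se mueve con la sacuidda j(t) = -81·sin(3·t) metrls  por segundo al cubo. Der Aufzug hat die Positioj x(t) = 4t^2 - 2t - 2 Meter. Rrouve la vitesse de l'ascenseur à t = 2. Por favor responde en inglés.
Starting from position x(t) = 4·t^2 - 2·t - 2, we take 1 derivative. Differentiating position, we get velocity: v(t) = 8·t - 2. We have velocity v(t) = 8·t - 2. Substituting t = 2: v(2) = 14.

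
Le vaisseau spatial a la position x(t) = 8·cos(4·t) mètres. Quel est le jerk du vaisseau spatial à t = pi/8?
En partant de la position x(t) = 8·cos(4·t), nous prenons 3 dérivées. En dérivant la position, nous obtenons la vitesse: v(t) = -32·sin(4·t). En dérivant la vitesse, nous obtenons l'accélération: a(t) = -128·cos(4·t). La dérivée de l'accélération donne le jerk: j(t) = 512·sin(4·t). De l'équation du jerk j(t) = 512·sin(4·t), nous substituons t = pi/8 pour obtenir j = 512.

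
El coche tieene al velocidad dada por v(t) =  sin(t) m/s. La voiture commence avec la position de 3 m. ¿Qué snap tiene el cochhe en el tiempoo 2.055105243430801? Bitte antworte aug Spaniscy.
Para resolver esto, necesitamos tomar 3 derivadas de nuestra ecuación de la velocidad v(t) = sin(t). Derivando la velocidad, obtenemos la aceleración: a(t) = cos(t). Tomando d/dt de a(t), encontramos j(t) = -sin(t). Tomando d/dt de j(t), encontramos s(t) = -cos(t). De la ecuación del snap s(t) = -cos(t), sustituimos t = 2.055105243430801 para obtener s = 0.465596864027708.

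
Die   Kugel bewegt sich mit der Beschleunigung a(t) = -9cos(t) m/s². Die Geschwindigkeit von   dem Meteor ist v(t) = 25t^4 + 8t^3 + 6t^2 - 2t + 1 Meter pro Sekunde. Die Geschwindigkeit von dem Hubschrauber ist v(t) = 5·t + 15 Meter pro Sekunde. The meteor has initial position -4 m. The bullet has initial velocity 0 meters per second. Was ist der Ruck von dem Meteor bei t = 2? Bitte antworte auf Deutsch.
Um dies zu lösen, müssen wir 2 Ableitungen unserer Gleichung für die Geschwindigkeit v(t) = 25·t^4 + 8·t^3 + 6·t^2 - 2·t + 1 nehmen. Durch Ableiten von der Geschwindigkeit erhalten wir die Beschleunigung: a(t) = 100·t^3 + 24·t^2 + 12·t - 2. Mit d/dt von a(t) finden wir j(t) = 300·t^2 + 48·t + 12. Wir haben den Ruck j(t) = 300·t^2 + 48·t + 12. Durch Einsetzen von t = 2: j(2) = 1308.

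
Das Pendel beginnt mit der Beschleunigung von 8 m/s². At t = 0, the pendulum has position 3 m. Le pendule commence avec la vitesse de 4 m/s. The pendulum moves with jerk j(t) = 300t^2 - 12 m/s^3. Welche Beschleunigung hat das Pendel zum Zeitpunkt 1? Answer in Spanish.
Debemos encontrar la integral de nuestra ecuación de la sacudida j(t) = 300·t^2 - 12 1 vez. La antiderivada de la sacudida es la aceleración. Usando a(0) = 8, obtenemos a(t) = 100·t^3 - 12·t + 8. Tenemos la aceleración a(t) = 100·t^3 - 12·t + 8. Sustituyendo t = 1: a(1) = 96.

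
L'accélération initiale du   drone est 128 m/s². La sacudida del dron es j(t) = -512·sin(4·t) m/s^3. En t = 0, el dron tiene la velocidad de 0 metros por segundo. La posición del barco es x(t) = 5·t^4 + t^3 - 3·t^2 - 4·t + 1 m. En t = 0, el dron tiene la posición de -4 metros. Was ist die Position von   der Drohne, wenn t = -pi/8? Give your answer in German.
Wir müssen unsere Gleichung für den Ruck j(t) = -512·sin(4·t) 3-mal integrieren. Mit ∫j(t)dt und Anwendung von a(0) = 128, finden wir a(t) = 128·cos(4·t). Die Stammfunktion von der Beschleunigung ist die Geschwindigkeit. Mit v(0) = 0 erhalten wir v(t) = 32·sin(4·t). Durch Integration von der Geschwindigkeit und Verwendung der Anfangsbedingung x(0) = -4, erhalten wir x(t) = 4 - 8·cos(4·t). Wir haben die Position x(t) = 4 - 8·cos(4·t). Durch Einsetzen von t = -pi/8: x(-pi/8) = 4.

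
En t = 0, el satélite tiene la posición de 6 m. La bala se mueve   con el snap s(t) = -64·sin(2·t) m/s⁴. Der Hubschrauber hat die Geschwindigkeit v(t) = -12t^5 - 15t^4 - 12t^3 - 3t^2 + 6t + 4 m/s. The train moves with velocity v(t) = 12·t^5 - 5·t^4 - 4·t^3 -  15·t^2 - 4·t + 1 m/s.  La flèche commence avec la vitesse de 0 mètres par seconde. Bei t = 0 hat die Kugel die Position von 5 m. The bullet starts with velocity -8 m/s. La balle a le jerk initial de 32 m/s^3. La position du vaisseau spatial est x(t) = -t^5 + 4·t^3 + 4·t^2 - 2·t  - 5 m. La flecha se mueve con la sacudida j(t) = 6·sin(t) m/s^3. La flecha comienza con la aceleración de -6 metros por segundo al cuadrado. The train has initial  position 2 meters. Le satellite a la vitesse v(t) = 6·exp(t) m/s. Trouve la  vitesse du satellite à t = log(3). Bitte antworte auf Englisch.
We have velocity v(t) = 6·exp(t). Substituting t = log(3): v(log(3)) = 18.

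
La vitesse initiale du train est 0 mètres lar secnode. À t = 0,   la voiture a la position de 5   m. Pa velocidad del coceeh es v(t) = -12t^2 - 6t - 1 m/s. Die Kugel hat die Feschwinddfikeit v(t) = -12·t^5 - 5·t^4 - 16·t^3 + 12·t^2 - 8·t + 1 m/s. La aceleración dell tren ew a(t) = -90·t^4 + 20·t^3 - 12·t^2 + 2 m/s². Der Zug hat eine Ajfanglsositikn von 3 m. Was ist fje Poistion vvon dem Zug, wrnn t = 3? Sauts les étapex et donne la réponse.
Die Antwort ist -2013.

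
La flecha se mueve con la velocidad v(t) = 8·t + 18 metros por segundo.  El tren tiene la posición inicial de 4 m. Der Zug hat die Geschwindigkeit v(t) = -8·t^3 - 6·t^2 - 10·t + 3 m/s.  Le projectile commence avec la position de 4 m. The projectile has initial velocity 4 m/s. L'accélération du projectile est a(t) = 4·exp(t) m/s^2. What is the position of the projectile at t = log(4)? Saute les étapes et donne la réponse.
The answer is 16.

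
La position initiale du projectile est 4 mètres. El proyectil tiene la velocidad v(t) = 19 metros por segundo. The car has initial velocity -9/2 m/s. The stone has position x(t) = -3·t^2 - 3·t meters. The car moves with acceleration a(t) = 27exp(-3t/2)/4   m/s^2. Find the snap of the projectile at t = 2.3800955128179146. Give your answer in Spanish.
Partiendo de la velocidad v(t) = 19, tomamos 3 derivadas. La derivada de la velocidad da la aceleración: a(t) = 0. Derivando la aceleración, obtenemos la sacudida: j(t) = 0. La derivada de la sacudida da el snap: s(t) = 0. Tenemos el snap s(t) = 0. Sustituyendo t = 2.3800955128179146: s(2.3800955128179146) = 0.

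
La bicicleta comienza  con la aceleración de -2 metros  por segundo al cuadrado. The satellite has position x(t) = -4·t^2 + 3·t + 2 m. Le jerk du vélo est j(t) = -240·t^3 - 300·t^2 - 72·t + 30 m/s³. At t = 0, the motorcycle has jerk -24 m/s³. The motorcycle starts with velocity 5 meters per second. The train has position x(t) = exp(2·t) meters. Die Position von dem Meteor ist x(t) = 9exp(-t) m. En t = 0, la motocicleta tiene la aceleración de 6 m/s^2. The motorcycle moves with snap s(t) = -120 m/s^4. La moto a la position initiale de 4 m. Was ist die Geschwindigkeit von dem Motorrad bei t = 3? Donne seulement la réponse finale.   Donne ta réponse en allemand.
v(3) = -625.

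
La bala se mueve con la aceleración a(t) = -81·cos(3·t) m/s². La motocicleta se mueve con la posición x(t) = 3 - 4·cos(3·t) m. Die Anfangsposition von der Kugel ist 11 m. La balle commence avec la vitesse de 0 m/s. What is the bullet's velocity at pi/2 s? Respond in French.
Nous devons trouver la primitive de notre équation de l'accélération a(t) = -81·cos(3·t) 1 fois. En intégrant l'accélération et en utilisant la condition initiale v(0) = 0, nous obtenons v(t) = -27·sin(3·t). En utilisant v(t) = -27·sin(3·t) et en substituant t = pi/2, nous trouvons v = 27.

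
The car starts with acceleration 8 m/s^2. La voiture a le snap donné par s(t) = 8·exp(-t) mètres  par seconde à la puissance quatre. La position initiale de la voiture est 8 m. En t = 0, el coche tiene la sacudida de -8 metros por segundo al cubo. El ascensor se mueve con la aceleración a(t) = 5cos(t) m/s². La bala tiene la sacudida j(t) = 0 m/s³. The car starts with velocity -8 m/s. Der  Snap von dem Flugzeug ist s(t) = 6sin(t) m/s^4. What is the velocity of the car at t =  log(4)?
We must find the antiderivative of our snap equation s(t) = 8·exp(-t) 3 times. Taking ∫s(t)dt and applying j(0) = -8, we find j(t) = -8·exp(-t). The antiderivative of jerk is acceleration. Using a(0) = 8, we get a(t) = 8·exp(-t). The antiderivative of acceleration, with v(0) = -8, gives velocity: v(t) = -8·exp(-t). From the given velocity equation v(t) = -8·exp(-t), we substitute t = log(4) to get v = -2.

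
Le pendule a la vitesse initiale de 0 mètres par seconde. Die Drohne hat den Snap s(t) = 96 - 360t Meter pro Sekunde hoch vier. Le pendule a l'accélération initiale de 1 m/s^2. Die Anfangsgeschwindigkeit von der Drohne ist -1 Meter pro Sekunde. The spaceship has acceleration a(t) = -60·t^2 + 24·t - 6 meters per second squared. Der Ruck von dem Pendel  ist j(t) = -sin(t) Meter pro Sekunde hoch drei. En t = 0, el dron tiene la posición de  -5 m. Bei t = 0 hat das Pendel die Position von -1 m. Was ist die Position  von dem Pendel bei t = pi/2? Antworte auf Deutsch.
Wir müssen unsere Gleichung für den Ruck j(t) = -sin(t) 3-mal integrieren. Die Stammfunktion von dem Ruck ist die Beschleunigung. Mit a(0) = 1 erhalten wir a(t) = cos(t). Durch Integration von der Beschleunigung und Verwendung der Anfangsbedingung v(0) = 0, erhalten wir v(t) = sin(t). Das Integral von der Geschwindigkeit ist die Position. Mit x(0) = -1 erhalten wir x(t) = -cos(t). Wir haben die Position x(t) = -cos(t). Durch Einsetzen von t = pi/2: x(pi/2) = 0.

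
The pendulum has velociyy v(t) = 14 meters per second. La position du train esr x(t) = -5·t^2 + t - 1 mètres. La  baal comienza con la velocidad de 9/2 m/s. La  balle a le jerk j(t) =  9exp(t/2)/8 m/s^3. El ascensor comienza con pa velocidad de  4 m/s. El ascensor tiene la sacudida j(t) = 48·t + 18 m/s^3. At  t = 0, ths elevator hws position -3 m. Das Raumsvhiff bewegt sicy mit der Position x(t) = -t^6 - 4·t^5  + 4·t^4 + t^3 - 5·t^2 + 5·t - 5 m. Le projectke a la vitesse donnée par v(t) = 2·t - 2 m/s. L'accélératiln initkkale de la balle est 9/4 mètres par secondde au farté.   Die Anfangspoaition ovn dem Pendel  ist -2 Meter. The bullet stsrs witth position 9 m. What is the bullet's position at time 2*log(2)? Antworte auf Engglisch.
We must find the integral of our jerk equation j(t) = 9·exp(t/2)/8 3 times. Finding the antiderivative of j(t) and using a(0) = 9/4: a(t) = 9·exp(t/2)/4. Integrating acceleration and using the initial condition v(0) = 9/2, we get v(t) = 9·exp(t/2)/2. The integral of velocity, with x(0) = 9, gives position: x(t) = 9·exp(t/2). From the given position equation x(t) = 9·exp(t/2), we substitute t = 2*log(2) to get x = 18.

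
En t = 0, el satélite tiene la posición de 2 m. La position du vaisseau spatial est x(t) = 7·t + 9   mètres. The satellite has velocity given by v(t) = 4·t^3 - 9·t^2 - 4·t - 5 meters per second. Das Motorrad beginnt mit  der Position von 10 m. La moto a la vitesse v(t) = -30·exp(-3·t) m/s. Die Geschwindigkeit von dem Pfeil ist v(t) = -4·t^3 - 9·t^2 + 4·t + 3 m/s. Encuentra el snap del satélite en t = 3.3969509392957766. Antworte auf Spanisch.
Partiendo de la velocidad v(t) = 4·t^3 - 9·t^2 - 4·t - 5, tomamos 3 derivadas. Tomando d/dt de v(t), encontramos a(t) = 12·t^2 - 18·t - 4. Tomando d/dt de a(t), encontramos j(t) = 24·t - 18. Derivando la sacudida, obtenemos el snap: s(t) = 24. Usando s(t) = 24 y sustituyendo t = 3.3969509392957766, encontramos s = 24.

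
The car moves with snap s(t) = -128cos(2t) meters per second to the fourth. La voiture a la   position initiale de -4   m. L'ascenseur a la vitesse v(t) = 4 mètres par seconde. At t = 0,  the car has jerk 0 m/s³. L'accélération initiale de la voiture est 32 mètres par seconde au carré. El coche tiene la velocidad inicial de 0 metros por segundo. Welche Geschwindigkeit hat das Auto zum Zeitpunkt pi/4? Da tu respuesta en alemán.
Wir müssen die Stammfunktion unserer Gleichung für den Snap s(t) = -128·cos(2·t) 3-mal finden. Mit ∫s(t)dt und Anwendung von j(0) = 0, finden wir j(t) = -64·sin(2·t). Mit ∫j(t)dt und Anwendung von a(0) = 32, finden wir a(t) = 32·cos(2·t). Durch Integration von der Beschleunigung und Verwendung der Anfangsbedingung v(0) = 0, erhalten wir v(t) = 16·sin(2·t). Aus der Gleichung für die Geschwindigkeit v(t) = 16·sin(2·t), setzen wir t = pi/4 ein und erhalten v = 16.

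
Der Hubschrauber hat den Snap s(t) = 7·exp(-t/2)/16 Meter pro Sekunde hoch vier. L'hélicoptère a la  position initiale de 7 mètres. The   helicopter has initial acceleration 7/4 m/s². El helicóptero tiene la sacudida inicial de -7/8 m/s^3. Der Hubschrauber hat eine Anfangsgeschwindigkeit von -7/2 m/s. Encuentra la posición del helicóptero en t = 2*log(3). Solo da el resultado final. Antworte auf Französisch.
La réponse est 7/3.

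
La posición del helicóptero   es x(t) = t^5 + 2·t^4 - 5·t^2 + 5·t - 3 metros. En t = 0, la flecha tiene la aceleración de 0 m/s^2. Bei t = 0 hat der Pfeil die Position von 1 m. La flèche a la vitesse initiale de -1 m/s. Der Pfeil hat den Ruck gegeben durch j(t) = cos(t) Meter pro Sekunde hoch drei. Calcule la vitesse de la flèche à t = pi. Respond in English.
We need to integrate our jerk equation j(t) = cos(t) 2 times. Taking ∫j(t)dt and applying a(0) = 0, we find a(t) = sin(t). Taking ∫a(t)dt and applying v(0) = -1, we find v(t) = -cos(t). Using v(t) = -cos(t) and substituting t = pi, we find v = 1.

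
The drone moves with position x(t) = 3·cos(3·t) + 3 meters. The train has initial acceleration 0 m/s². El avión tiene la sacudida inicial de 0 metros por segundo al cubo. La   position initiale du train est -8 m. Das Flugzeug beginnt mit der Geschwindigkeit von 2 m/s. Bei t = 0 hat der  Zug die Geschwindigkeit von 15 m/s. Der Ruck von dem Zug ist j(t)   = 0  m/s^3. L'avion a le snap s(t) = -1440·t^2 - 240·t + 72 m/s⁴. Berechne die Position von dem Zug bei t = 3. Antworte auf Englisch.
We need to integrate our jerk equation j(t) = 0 3 times. Integrating jerk and using the initial condition a(0) = 0, we get a(t) = 0. Integrating acceleration and using the initial condition v(0) = 15, we get v(t) = 15. Finding the antiderivative of v(t) and using x(0) = -8: x(t) = 15·t - 8. From the given position equation x(t) = 15·t - 8, we substitute t = 3 to get x = 37.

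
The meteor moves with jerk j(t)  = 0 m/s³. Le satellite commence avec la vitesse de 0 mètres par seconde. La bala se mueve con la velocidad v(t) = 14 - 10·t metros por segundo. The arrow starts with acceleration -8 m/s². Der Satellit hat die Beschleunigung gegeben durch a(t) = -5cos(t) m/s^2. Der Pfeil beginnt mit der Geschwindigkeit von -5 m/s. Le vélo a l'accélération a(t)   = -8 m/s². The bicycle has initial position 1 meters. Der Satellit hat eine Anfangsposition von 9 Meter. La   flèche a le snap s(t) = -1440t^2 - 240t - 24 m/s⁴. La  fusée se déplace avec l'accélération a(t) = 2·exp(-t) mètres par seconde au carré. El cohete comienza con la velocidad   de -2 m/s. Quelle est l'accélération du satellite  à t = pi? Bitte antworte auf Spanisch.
De la ecuación de la aceleración a(t) = -5·cos(t), sustituimos t = pi para obtener a = 5.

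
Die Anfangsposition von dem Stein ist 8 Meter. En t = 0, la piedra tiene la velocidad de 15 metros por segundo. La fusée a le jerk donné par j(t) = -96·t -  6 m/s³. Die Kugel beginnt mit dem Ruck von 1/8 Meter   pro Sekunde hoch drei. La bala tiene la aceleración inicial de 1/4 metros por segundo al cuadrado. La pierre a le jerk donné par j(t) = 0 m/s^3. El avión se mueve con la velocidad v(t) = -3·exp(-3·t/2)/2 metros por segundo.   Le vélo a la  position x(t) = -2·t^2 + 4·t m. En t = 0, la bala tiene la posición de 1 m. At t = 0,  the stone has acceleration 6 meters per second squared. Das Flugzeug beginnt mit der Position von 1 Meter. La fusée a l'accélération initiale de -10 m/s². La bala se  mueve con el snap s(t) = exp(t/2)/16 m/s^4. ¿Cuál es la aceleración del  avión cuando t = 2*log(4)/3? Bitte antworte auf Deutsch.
Wir müssen unsere Gleichung für die Geschwindigkeit v(t) = -3·exp(-3·t/2)/2 1-mal ableiten. Durch Ableiten von der Geschwindigkeit erhalten wir die Beschleunigung: a(t) = 9·exp(-3·t/2)/4. Wir haben die Beschleunigung a(t) = 9·exp(-3·t/2)/4. Durch Einsetzen von t = 2*log(4)/3: a(2*log(4)/3) = 9/16.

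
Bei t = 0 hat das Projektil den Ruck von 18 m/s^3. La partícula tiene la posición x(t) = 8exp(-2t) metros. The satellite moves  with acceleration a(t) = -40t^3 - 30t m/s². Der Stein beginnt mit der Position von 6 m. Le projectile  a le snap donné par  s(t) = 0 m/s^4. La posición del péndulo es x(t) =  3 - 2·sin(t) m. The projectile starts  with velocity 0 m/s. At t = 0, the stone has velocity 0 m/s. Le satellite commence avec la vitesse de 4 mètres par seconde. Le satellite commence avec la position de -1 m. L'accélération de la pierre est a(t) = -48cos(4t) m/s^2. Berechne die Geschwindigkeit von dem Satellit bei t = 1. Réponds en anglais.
We need to integrate our acceleration equation a(t) = -40·t^3 - 30·t 1 time. The integral of acceleration, with v(0) = 4, gives velocity: v(t) = -10·t^4 - 15·t^2 + 4. From the given velocity equation v(t) = -10·t^4 - 15·t^2 + 4, we substitute t = 1 to get v = -21.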